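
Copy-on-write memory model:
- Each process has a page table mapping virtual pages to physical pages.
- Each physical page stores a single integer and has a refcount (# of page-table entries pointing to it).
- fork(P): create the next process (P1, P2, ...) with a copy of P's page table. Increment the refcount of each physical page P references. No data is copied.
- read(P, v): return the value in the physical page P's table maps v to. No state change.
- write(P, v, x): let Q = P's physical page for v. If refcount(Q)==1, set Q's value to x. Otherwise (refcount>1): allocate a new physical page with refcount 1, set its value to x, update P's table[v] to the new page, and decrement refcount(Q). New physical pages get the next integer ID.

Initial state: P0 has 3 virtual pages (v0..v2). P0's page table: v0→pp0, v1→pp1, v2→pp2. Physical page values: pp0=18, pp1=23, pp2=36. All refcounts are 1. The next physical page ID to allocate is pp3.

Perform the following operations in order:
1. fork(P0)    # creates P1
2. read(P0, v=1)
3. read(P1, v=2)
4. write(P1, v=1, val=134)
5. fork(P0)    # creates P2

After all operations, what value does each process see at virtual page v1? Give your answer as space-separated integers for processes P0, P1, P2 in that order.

Op 1: fork(P0) -> P1. 3 ppages; refcounts: pp0:2 pp1:2 pp2:2
Op 2: read(P0, v1) -> 23. No state change.
Op 3: read(P1, v2) -> 36. No state change.
Op 4: write(P1, v1, 134). refcount(pp1)=2>1 -> COPY to pp3. 4 ppages; refcounts: pp0:2 pp1:1 pp2:2 pp3:1
Op 5: fork(P0) -> P2. 4 ppages; refcounts: pp0:3 pp1:2 pp2:3 pp3:1
P0: v1 -> pp1 = 23
P1: v1 -> pp3 = 134
P2: v1 -> pp1 = 23

Answer: 23 134 23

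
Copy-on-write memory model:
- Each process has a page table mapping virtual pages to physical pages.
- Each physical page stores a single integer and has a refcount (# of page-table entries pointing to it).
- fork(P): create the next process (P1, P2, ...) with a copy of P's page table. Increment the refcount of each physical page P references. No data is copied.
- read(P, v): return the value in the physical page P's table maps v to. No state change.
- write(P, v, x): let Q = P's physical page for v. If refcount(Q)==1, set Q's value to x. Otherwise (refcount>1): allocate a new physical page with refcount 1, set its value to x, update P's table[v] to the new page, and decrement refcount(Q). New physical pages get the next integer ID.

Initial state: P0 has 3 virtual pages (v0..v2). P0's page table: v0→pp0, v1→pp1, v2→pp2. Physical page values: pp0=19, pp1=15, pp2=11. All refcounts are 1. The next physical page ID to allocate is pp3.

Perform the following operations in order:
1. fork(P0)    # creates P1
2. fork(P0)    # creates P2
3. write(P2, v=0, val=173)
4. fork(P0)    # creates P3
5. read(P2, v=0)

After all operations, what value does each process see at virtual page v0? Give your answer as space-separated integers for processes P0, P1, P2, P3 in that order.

Answer: 19 19 173 19

Derivation:
Op 1: fork(P0) -> P1. 3 ppages; refcounts: pp0:2 pp1:2 pp2:2
Op 2: fork(P0) -> P2. 3 ppages; refcounts: pp0:3 pp1:3 pp2:3
Op 3: write(P2, v0, 173). refcount(pp0)=3>1 -> COPY to pp3. 4 ppages; refcounts: pp0:2 pp1:3 pp2:3 pp3:1
Op 4: fork(P0) -> P3. 4 ppages; refcounts: pp0:3 pp1:4 pp2:4 pp3:1
Op 5: read(P2, v0) -> 173. No state change.
P0: v0 -> pp0 = 19
P1: v0 -> pp0 = 19
P2: v0 -> pp3 = 173
P3: v0 -> pp0 = 19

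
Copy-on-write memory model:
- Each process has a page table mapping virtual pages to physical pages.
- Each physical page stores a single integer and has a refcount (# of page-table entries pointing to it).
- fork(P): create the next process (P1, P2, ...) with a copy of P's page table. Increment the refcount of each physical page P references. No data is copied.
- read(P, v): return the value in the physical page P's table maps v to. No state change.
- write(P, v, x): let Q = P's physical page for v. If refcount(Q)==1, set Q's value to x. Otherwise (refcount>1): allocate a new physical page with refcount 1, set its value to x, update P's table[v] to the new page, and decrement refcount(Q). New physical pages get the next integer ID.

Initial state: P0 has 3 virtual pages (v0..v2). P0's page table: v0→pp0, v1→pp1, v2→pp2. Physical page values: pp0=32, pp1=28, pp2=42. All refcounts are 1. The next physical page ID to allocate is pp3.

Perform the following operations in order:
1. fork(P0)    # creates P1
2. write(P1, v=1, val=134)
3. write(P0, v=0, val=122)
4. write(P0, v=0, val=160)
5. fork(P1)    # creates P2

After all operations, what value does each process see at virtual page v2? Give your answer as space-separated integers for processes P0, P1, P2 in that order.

Op 1: fork(P0) -> P1. 3 ppages; refcounts: pp0:2 pp1:2 pp2:2
Op 2: write(P1, v1, 134). refcount(pp1)=2>1 -> COPY to pp3. 4 ppages; refcounts: pp0:2 pp1:1 pp2:2 pp3:1
Op 3: write(P0, v0, 122). refcount(pp0)=2>1 -> COPY to pp4. 5 ppages; refcounts: pp0:1 pp1:1 pp2:2 pp3:1 pp4:1
Op 4: write(P0, v0, 160). refcount(pp4)=1 -> write in place. 5 ppages; refcounts: pp0:1 pp1:1 pp2:2 pp3:1 pp4:1
Op 5: fork(P1) -> P2. 5 ppages; refcounts: pp0:2 pp1:1 pp2:3 pp3:2 pp4:1
P0: v2 -> pp2 = 42
P1: v2 -> pp2 = 42
P2: v2 -> pp2 = 42

Answer: 42 42 42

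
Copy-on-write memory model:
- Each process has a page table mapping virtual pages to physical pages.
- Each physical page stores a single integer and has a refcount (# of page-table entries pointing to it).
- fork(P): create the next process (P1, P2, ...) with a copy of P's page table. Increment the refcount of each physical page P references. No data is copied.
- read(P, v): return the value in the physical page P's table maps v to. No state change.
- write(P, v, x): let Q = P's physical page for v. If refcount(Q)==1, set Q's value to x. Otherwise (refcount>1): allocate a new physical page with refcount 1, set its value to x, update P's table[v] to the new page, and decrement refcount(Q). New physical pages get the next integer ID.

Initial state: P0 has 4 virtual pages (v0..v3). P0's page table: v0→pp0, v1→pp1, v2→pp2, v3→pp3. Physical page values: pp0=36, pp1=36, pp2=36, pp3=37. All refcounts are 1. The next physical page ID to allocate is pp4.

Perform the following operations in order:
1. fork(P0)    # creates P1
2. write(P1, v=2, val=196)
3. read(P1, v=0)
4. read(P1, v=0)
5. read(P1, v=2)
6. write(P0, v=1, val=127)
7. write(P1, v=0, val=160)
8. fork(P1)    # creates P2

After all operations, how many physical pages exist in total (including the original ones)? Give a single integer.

Answer: 7

Derivation:
Op 1: fork(P0) -> P1. 4 ppages; refcounts: pp0:2 pp1:2 pp2:2 pp3:2
Op 2: write(P1, v2, 196). refcount(pp2)=2>1 -> COPY to pp4. 5 ppages; refcounts: pp0:2 pp1:2 pp2:1 pp3:2 pp4:1
Op 3: read(P1, v0) -> 36. No state change.
Op 4: read(P1, v0) -> 36. No state change.
Op 5: read(P1, v2) -> 196. No state change.
Op 6: write(P0, v1, 127). refcount(pp1)=2>1 -> COPY to pp5. 6 ppages; refcounts: pp0:2 pp1:1 pp2:1 pp3:2 pp4:1 pp5:1
Op 7: write(P1, v0, 160). refcount(pp0)=2>1 -> COPY to pp6. 7 ppages; refcounts: pp0:1 pp1:1 pp2:1 pp3:2 pp4:1 pp5:1 pp6:1
Op 8: fork(P1) -> P2. 7 ppages; refcounts: pp0:1 pp1:2 pp2:1 pp3:3 pp4:2 pp5:1 pp6:2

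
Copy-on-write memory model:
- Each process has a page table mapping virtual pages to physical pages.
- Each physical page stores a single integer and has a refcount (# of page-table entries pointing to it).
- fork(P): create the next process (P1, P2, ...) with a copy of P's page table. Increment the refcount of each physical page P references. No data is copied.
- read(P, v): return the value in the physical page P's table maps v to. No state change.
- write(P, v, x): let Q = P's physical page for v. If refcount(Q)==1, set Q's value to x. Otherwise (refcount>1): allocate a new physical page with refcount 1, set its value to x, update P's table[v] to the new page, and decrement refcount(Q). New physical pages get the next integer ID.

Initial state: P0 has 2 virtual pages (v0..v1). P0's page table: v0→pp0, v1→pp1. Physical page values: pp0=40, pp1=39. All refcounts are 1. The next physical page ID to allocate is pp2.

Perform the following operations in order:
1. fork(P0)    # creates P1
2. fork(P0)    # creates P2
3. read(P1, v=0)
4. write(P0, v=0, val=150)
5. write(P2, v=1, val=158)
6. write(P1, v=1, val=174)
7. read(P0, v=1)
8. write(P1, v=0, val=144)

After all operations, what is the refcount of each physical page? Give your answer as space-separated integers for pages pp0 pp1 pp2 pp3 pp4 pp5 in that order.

Op 1: fork(P0) -> P1. 2 ppages; refcounts: pp0:2 pp1:2
Op 2: fork(P0) -> P2. 2 ppages; refcounts: pp0:3 pp1:3
Op 3: read(P1, v0) -> 40. No state change.
Op 4: write(P0, v0, 150). refcount(pp0)=3>1 -> COPY to pp2. 3 ppages; refcounts: pp0:2 pp1:3 pp2:1
Op 5: write(P2, v1, 158). refcount(pp1)=3>1 -> COPY to pp3. 4 ppages; refcounts: pp0:2 pp1:2 pp2:1 pp3:1
Op 6: write(P1, v1, 174). refcount(pp1)=2>1 -> COPY to pp4. 5 ppages; refcounts: pp0:2 pp1:1 pp2:1 pp3:1 pp4:1
Op 7: read(P0, v1) -> 39. No state change.
Op 8: write(P1, v0, 144). refcount(pp0)=2>1 -> COPY to pp5. 6 ppages; refcounts: pp0:1 pp1:1 pp2:1 pp3:1 pp4:1 pp5:1

Answer: 1 1 1 1 1 1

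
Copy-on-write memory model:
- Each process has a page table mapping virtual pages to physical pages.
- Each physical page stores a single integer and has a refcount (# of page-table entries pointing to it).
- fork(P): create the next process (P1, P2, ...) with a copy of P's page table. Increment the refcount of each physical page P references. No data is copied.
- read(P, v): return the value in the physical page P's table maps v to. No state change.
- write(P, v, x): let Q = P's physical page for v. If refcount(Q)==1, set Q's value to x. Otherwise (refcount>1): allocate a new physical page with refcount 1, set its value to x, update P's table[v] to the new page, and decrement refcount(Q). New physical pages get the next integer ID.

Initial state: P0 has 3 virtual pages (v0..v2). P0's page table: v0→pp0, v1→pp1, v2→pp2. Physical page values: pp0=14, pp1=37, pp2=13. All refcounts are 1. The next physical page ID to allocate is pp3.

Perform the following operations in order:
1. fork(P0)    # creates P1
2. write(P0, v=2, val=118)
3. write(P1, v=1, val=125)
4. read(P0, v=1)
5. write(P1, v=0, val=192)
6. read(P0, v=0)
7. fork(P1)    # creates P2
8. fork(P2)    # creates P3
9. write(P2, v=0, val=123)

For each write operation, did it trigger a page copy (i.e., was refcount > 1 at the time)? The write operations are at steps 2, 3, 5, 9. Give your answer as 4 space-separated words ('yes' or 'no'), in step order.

Op 1: fork(P0) -> P1. 3 ppages; refcounts: pp0:2 pp1:2 pp2:2
Op 2: write(P0, v2, 118). refcount(pp2)=2>1 -> COPY to pp3. 4 ppages; refcounts: pp0:2 pp1:2 pp2:1 pp3:1
Op 3: write(P1, v1, 125). refcount(pp1)=2>1 -> COPY to pp4. 5 ppages; refcounts: pp0:2 pp1:1 pp2:1 pp3:1 pp4:1
Op 4: read(P0, v1) -> 37. No state change.
Op 5: write(P1, v0, 192). refcount(pp0)=2>1 -> COPY to pp5. 6 ppages; refcounts: pp0:1 pp1:1 pp2:1 pp3:1 pp4:1 pp5:1
Op 6: read(P0, v0) -> 14. No state change.
Op 7: fork(P1) -> P2. 6 ppages; refcounts: pp0:1 pp1:1 pp2:2 pp3:1 pp4:2 pp5:2
Op 8: fork(P2) -> P3. 6 ppages; refcounts: pp0:1 pp1:1 pp2:3 pp3:1 pp4:3 pp5:3
Op 9: write(P2, v0, 123). refcount(pp5)=3>1 -> COPY to pp6. 7 ppages; refcounts: pp0:1 pp1:1 pp2:3 pp3:1 pp4:3 pp5:2 pp6:1

yes yes yes yes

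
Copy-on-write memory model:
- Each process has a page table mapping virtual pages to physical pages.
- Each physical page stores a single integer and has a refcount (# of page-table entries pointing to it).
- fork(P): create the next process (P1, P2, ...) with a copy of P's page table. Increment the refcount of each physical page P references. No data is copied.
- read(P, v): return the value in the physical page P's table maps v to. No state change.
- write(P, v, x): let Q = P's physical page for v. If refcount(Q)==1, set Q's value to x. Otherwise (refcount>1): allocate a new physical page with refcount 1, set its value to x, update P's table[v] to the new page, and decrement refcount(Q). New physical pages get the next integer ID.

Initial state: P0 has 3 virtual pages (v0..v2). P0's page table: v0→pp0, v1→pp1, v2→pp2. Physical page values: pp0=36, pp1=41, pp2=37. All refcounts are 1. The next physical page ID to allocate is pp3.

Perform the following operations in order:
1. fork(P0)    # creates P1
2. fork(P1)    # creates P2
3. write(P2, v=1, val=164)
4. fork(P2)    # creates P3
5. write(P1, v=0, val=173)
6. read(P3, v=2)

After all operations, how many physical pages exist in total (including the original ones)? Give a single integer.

Op 1: fork(P0) -> P1. 3 ppages; refcounts: pp0:2 pp1:2 pp2:2
Op 2: fork(P1) -> P2. 3 ppages; refcounts: pp0:3 pp1:3 pp2:3
Op 3: write(P2, v1, 164). refcount(pp1)=3>1 -> COPY to pp3. 4 ppages; refcounts: pp0:3 pp1:2 pp2:3 pp3:1
Op 4: fork(P2) -> P3. 4 ppages; refcounts: pp0:4 pp1:2 pp2:4 pp3:2
Op 5: write(P1, v0, 173). refcount(pp0)=4>1 -> COPY to pp4. 5 ppages; refcounts: pp0:3 pp1:2 pp2:4 pp3:2 pp4:1
Op 6: read(P3, v2) -> 37. No state change.

Answer: 5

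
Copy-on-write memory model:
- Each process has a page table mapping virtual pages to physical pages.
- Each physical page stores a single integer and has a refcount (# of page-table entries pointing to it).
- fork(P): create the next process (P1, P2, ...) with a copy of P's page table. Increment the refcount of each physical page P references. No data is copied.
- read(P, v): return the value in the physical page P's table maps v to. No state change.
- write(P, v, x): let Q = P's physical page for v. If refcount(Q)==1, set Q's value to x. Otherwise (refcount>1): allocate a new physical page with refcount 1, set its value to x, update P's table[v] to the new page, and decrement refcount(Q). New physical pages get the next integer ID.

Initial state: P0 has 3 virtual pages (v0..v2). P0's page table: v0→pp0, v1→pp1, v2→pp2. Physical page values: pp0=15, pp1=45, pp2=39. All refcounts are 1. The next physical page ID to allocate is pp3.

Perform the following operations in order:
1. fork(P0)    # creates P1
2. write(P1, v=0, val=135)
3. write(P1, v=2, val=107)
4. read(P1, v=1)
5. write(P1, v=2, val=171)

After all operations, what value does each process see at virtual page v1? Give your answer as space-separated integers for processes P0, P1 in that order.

Answer: 45 45

Derivation:
Op 1: fork(P0) -> P1. 3 ppages; refcounts: pp0:2 pp1:2 pp2:2
Op 2: write(P1, v0, 135). refcount(pp0)=2>1 -> COPY to pp3. 4 ppages; refcounts: pp0:1 pp1:2 pp2:2 pp3:1
Op 3: write(P1, v2, 107). refcount(pp2)=2>1 -> COPY to pp4. 5 ppages; refcounts: pp0:1 pp1:2 pp2:1 pp3:1 pp4:1
Op 4: read(P1, v1) -> 45. No state change.
Op 5: write(P1, v2, 171). refcount(pp4)=1 -> write in place. 5 ppages; refcounts: pp0:1 pp1:2 pp2:1 pp3:1 pp4:1
P0: v1 -> pp1 = 45
P1: v1 -> pp1 = 45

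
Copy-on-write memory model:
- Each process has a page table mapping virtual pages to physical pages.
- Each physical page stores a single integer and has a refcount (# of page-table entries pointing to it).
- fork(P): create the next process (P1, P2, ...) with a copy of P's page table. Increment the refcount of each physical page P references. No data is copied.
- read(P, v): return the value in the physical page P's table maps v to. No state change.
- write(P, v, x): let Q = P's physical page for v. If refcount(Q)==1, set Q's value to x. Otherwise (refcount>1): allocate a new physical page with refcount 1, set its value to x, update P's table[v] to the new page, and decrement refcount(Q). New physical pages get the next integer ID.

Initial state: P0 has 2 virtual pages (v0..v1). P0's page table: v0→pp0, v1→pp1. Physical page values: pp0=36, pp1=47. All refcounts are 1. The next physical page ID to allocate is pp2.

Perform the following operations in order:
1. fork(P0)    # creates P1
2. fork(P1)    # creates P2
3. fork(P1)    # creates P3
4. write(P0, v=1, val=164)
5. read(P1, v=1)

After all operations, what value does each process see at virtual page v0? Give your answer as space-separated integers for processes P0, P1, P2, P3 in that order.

Op 1: fork(P0) -> P1. 2 ppages; refcounts: pp0:2 pp1:2
Op 2: fork(P1) -> P2. 2 ppages; refcounts: pp0:3 pp1:3
Op 3: fork(P1) -> P3. 2 ppages; refcounts: pp0:4 pp1:4
Op 4: write(P0, v1, 164). refcount(pp1)=4>1 -> COPY to pp2. 3 ppages; refcounts: pp0:4 pp1:3 pp2:1
Op 5: read(P1, v1) -> 47. No state change.
P0: v0 -> pp0 = 36
P1: v0 -> pp0 = 36
P2: v0 -> pp0 = 36
P3: v0 -> pp0 = 36

Answer: 36 36 36 36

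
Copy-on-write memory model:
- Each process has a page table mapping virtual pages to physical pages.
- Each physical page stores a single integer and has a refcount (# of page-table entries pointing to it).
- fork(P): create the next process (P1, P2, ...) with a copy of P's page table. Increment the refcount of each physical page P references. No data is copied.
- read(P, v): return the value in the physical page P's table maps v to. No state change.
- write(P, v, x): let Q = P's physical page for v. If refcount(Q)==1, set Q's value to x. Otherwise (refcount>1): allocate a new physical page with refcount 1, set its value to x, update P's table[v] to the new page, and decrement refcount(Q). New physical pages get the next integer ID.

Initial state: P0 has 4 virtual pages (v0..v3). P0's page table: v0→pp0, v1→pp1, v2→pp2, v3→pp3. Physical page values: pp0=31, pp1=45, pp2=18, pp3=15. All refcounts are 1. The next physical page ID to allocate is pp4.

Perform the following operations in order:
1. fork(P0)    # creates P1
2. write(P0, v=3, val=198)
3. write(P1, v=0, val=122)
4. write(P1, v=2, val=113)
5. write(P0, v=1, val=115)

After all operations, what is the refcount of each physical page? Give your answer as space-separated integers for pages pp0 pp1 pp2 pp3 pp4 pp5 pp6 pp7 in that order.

Answer: 1 1 1 1 1 1 1 1

Derivation:
Op 1: fork(P0) -> P1. 4 ppages; refcounts: pp0:2 pp1:2 pp2:2 pp3:2
Op 2: write(P0, v3, 198). refcount(pp3)=2>1 -> COPY to pp4. 5 ppages; refcounts: pp0:2 pp1:2 pp2:2 pp3:1 pp4:1
Op 3: write(P1, v0, 122). refcount(pp0)=2>1 -> COPY to pp5. 6 ppages; refcounts: pp0:1 pp1:2 pp2:2 pp3:1 pp4:1 pp5:1
Op 4: write(P1, v2, 113). refcount(pp2)=2>1 -> COPY to pp6. 7 ppages; refcounts: pp0:1 pp1:2 pp2:1 pp3:1 pp4:1 pp5:1 pp6:1
Op 5: write(P0, v1, 115). refcount(pp1)=2>1 -> COPY to pp7. 8 ppages; refcounts: pp0:1 pp1:1 pp2:1 pp3:1 pp4:1 pp5:1 pp6:1 pp7:1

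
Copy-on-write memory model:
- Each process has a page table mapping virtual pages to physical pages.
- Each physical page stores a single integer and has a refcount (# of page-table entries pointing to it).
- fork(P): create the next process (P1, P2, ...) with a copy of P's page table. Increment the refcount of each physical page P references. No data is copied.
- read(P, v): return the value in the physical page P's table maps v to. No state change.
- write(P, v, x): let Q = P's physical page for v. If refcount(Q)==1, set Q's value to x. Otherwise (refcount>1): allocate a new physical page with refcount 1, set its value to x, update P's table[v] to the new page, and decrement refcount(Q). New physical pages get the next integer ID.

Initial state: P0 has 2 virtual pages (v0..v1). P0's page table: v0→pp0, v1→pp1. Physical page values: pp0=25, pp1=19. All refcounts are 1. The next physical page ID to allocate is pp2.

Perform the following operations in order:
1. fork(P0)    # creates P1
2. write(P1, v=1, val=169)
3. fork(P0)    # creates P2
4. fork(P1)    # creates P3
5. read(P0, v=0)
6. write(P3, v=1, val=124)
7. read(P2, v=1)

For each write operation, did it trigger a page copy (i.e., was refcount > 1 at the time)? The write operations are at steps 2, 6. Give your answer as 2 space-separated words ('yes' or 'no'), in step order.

Op 1: fork(P0) -> P1. 2 ppages; refcounts: pp0:2 pp1:2
Op 2: write(P1, v1, 169). refcount(pp1)=2>1 -> COPY to pp2. 3 ppages; refcounts: pp0:2 pp1:1 pp2:1
Op 3: fork(P0) -> P2. 3 ppages; refcounts: pp0:3 pp1:2 pp2:1
Op 4: fork(P1) -> P3. 3 ppages; refcounts: pp0:4 pp1:2 pp2:2
Op 5: read(P0, v0) -> 25. No state change.
Op 6: write(P3, v1, 124). refcount(pp2)=2>1 -> COPY to pp3. 4 ppages; refcounts: pp0:4 pp1:2 pp2:1 pp3:1
Op 7: read(P2, v1) -> 19. No state change.

yes yes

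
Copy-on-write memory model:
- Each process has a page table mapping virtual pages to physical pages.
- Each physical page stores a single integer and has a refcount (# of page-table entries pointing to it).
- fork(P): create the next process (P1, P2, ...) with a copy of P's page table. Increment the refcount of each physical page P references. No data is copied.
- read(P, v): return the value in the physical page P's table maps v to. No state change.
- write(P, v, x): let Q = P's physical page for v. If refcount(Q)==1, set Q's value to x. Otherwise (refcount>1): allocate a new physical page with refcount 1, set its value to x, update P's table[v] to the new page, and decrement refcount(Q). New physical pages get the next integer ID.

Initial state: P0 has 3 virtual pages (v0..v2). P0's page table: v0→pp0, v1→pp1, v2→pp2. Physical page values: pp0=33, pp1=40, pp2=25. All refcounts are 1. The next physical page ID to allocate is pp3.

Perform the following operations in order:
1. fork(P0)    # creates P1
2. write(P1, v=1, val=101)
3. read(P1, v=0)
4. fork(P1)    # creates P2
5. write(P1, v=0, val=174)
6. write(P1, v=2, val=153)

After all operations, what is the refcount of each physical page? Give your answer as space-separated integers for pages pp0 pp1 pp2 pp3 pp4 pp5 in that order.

Op 1: fork(P0) -> P1. 3 ppages; refcounts: pp0:2 pp1:2 pp2:2
Op 2: write(P1, v1, 101). refcount(pp1)=2>1 -> COPY to pp3. 4 ppages; refcounts: pp0:2 pp1:1 pp2:2 pp3:1
Op 3: read(P1, v0) -> 33. No state change.
Op 4: fork(P1) -> P2. 4 ppages; refcounts: pp0:3 pp1:1 pp2:3 pp3:2
Op 5: write(P1, v0, 174). refcount(pp0)=3>1 -> COPY to pp4. 5 ppages; refcounts: pp0:2 pp1:1 pp2:3 pp3:2 pp4:1
Op 6: write(P1, v2, 153). refcount(pp2)=3>1 -> COPY to pp5. 6 ppages; refcounts: pp0:2 pp1:1 pp2:2 pp3:2 pp4:1 pp5:1

Answer: 2 1 2 2 1 1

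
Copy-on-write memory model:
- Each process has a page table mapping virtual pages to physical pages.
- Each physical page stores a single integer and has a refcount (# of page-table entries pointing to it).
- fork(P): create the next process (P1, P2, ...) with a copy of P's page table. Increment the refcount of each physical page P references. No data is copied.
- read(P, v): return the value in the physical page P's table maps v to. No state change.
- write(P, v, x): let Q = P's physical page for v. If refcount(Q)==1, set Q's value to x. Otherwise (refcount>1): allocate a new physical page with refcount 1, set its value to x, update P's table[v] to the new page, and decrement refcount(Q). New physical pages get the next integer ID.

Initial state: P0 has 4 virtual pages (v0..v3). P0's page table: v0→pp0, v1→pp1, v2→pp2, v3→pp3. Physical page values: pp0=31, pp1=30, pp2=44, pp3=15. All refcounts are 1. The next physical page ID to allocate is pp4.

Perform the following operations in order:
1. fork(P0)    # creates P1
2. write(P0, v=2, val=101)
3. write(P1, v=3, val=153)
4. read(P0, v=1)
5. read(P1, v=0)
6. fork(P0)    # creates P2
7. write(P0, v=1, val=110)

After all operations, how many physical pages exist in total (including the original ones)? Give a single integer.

Answer: 7

Derivation:
Op 1: fork(P0) -> P1. 4 ppages; refcounts: pp0:2 pp1:2 pp2:2 pp3:2
Op 2: write(P0, v2, 101). refcount(pp2)=2>1 -> COPY to pp4. 5 ppages; refcounts: pp0:2 pp1:2 pp2:1 pp3:2 pp4:1
Op 3: write(P1, v3, 153). refcount(pp3)=2>1 -> COPY to pp5. 6 ppages; refcounts: pp0:2 pp1:2 pp2:1 pp3:1 pp4:1 pp5:1
Op 4: read(P0, v1) -> 30. No state change.
Op 5: read(P1, v0) -> 31. No state change.
Op 6: fork(P0) -> P2. 6 ppages; refcounts: pp0:3 pp1:3 pp2:1 pp3:2 pp4:2 pp5:1
Op 7: write(P0, v1, 110). refcount(pp1)=3>1 -> COPY to pp6. 7 ppages; refcounts: pp0:3 pp1:2 pp2:1 pp3:2 pp4:2 pp5:1 pp6:1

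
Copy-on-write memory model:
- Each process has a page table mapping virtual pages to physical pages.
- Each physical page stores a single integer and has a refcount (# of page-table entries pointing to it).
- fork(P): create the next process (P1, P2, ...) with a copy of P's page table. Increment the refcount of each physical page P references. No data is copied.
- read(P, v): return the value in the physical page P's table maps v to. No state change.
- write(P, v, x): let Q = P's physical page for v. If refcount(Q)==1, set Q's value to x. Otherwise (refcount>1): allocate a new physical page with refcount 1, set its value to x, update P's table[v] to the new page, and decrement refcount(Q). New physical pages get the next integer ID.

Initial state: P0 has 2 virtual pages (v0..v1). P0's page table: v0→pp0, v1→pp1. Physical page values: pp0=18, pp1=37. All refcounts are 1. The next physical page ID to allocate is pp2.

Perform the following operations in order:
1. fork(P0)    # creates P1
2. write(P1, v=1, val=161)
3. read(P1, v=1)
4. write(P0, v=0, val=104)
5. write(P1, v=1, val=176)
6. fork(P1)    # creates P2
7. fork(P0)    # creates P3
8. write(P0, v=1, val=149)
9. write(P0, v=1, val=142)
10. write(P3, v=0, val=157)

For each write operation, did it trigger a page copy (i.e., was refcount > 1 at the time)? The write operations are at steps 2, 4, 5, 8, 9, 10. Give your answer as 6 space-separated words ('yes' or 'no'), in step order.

Op 1: fork(P0) -> P1. 2 ppages; refcounts: pp0:2 pp1:2
Op 2: write(P1, v1, 161). refcount(pp1)=2>1 -> COPY to pp2. 3 ppages; refcounts: pp0:2 pp1:1 pp2:1
Op 3: read(P1, v1) -> 161. No state change.
Op 4: write(P0, v0, 104). refcount(pp0)=2>1 -> COPY to pp3. 4 ppages; refcounts: pp0:1 pp1:1 pp2:1 pp3:1
Op 5: write(P1, v1, 176). refcount(pp2)=1 -> write in place. 4 ppages; refcounts: pp0:1 pp1:1 pp2:1 pp3:1
Op 6: fork(P1) -> P2. 4 ppages; refcounts: pp0:2 pp1:1 pp2:2 pp3:1
Op 7: fork(P0) -> P3. 4 ppages; refcounts: pp0:2 pp1:2 pp2:2 pp3:2
Op 8: write(P0, v1, 149). refcount(pp1)=2>1 -> COPY to pp4. 5 ppages; refcounts: pp0:2 pp1:1 pp2:2 pp3:2 pp4:1
Op 9: write(P0, v1, 142). refcount(pp4)=1 -> write in place. 5 ppages; refcounts: pp0:2 pp1:1 pp2:2 pp3:2 pp4:1
Op 10: write(P3, v0, 157). refcount(pp3)=2>1 -> COPY to pp5. 6 ppages; refcounts: pp0:2 pp1:1 pp2:2 pp3:1 pp4:1 pp5:1

yes yes no yes no yes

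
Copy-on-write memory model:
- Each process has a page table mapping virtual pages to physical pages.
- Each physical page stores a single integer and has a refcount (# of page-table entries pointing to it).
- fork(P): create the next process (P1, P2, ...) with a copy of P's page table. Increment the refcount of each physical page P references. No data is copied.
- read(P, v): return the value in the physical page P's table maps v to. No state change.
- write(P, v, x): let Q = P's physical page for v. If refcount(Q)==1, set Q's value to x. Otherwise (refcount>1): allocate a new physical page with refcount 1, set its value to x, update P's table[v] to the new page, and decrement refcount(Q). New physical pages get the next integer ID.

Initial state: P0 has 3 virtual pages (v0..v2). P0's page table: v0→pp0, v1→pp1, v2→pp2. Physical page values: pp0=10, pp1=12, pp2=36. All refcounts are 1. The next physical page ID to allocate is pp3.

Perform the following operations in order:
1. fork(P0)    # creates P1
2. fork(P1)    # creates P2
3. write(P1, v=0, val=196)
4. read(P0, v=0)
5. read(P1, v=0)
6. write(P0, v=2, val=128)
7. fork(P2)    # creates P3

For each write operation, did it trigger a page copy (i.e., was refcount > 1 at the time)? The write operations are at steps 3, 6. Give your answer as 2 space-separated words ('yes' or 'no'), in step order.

Op 1: fork(P0) -> P1. 3 ppages; refcounts: pp0:2 pp1:2 pp2:2
Op 2: fork(P1) -> P2. 3 ppages; refcounts: pp0:3 pp1:3 pp2:3
Op 3: write(P1, v0, 196). refcount(pp0)=3>1 -> COPY to pp3. 4 ppages; refcounts: pp0:2 pp1:3 pp2:3 pp3:1
Op 4: read(P0, v0) -> 10. No state change.
Op 5: read(P1, v0) -> 196. No state change.
Op 6: write(P0, v2, 128). refcount(pp2)=3>1 -> COPY to pp4. 5 ppages; refcounts: pp0:2 pp1:3 pp2:2 pp3:1 pp4:1
Op 7: fork(P2) -> P3. 5 ppages; refcounts: pp0:3 pp1:4 pp2:3 pp3:1 pp4:1

yes yes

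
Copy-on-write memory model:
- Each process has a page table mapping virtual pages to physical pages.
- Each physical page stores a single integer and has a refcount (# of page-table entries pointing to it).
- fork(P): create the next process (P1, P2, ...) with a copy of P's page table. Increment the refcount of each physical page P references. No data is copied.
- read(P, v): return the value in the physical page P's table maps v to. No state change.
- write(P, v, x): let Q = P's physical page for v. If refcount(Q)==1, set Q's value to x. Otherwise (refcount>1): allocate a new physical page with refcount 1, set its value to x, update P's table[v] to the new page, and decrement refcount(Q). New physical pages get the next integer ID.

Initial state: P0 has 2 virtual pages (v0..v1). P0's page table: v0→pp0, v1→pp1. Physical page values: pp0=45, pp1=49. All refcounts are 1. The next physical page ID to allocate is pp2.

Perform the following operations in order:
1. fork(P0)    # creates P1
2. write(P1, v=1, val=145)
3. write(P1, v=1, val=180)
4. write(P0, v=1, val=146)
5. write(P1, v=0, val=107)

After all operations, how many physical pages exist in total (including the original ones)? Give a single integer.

Op 1: fork(P0) -> P1. 2 ppages; refcounts: pp0:2 pp1:2
Op 2: write(P1, v1, 145). refcount(pp1)=2>1 -> COPY to pp2. 3 ppages; refcounts: pp0:2 pp1:1 pp2:1
Op 3: write(P1, v1, 180). refcount(pp2)=1 -> write in place. 3 ppages; refcounts: pp0:2 pp1:1 pp2:1
Op 4: write(P0, v1, 146). refcount(pp1)=1 -> write in place. 3 ppages; refcounts: pp0:2 pp1:1 pp2:1
Op 5: write(P1, v0, 107). refcount(pp0)=2>1 -> COPY to pp3. 4 ppages; refcounts: pp0:1 pp1:1 pp2:1 pp3:1

Answer: 4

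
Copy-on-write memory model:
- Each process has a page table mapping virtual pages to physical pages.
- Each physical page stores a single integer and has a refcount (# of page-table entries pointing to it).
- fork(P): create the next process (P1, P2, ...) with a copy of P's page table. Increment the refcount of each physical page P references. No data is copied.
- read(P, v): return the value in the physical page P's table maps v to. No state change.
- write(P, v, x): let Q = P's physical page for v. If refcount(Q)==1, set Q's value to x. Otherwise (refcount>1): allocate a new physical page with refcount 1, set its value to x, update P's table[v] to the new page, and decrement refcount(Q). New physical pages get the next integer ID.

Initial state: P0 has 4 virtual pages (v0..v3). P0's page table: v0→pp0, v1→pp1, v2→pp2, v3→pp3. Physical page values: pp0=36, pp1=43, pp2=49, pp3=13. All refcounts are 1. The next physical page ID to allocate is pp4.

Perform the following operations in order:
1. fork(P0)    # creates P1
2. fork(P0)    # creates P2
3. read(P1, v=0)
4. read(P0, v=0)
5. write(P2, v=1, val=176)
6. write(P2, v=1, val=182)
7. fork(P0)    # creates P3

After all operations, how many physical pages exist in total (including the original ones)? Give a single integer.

Answer: 5

Derivation:
Op 1: fork(P0) -> P1. 4 ppages; refcounts: pp0:2 pp1:2 pp2:2 pp3:2
Op 2: fork(P0) -> P2. 4 ppages; refcounts: pp0:3 pp1:3 pp2:3 pp3:3
Op 3: read(P1, v0) -> 36. No state change.
Op 4: read(P0, v0) -> 36. No state change.
Op 5: write(P2, v1, 176). refcount(pp1)=3>1 -> COPY to pp4. 5 ppages; refcounts: pp0:3 pp1:2 pp2:3 pp3:3 pp4:1
Op 6: write(P2, v1, 182). refcount(pp4)=1 -> write in place. 5 ppages; refcounts: pp0:3 pp1:2 pp2:3 pp3:3 pp4:1
Op 7: fork(P0) -> P3. 5 ppages; refcounts: pp0:4 pp1:3 pp2:4 pp3:4 pp4:1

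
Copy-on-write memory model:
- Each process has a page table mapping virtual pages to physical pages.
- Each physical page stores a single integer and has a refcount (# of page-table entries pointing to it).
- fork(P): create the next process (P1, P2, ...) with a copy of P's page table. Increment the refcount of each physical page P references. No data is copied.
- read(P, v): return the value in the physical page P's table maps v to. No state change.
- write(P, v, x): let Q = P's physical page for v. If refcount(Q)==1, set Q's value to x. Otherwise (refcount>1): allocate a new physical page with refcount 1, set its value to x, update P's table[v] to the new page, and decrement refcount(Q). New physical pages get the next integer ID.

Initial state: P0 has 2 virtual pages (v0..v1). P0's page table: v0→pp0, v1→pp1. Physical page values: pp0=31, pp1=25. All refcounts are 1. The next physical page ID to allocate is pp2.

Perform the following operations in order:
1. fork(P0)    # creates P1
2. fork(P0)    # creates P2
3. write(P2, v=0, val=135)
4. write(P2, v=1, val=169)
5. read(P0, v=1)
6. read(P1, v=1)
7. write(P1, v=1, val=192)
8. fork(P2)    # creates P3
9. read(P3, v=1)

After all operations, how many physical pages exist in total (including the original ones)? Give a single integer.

Answer: 5

Derivation:
Op 1: fork(P0) -> P1. 2 ppages; refcounts: pp0:2 pp1:2
Op 2: fork(P0) -> P2. 2 ppages; refcounts: pp0:3 pp1:3
Op 3: write(P2, v0, 135). refcount(pp0)=3>1 -> COPY to pp2. 3 ppages; refcounts: pp0:2 pp1:3 pp2:1
Op 4: write(P2, v1, 169). refcount(pp1)=3>1 -> COPY to pp3. 4 ppages; refcounts: pp0:2 pp1:2 pp2:1 pp3:1
Op 5: read(P0, v1) -> 25. No state change.
Op 6: read(P1, v1) -> 25. No state change.
Op 7: write(P1, v1, 192). refcount(pp1)=2>1 -> COPY to pp4. 5 ppages; refcounts: pp0:2 pp1:1 pp2:1 pp3:1 pp4:1
Op 8: fork(P2) -> P3. 5 ppages; refcounts: pp0:2 pp1:1 pp2:2 pp3:2 pp4:1
Op 9: read(P3, v1) -> 169. No state change.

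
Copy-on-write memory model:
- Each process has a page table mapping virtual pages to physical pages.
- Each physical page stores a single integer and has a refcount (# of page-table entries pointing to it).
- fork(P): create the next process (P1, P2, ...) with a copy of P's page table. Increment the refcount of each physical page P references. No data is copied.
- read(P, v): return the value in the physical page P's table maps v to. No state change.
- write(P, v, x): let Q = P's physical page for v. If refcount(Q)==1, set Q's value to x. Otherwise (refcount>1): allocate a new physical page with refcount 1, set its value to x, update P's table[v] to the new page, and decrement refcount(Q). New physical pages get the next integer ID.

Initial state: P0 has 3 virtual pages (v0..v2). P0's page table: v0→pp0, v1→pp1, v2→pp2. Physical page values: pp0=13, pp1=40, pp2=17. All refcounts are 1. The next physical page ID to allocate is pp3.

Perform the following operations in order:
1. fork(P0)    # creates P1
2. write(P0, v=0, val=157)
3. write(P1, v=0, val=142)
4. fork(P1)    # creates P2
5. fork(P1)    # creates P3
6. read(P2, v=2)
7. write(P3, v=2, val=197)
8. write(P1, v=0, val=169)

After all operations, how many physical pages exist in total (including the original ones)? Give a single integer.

Answer: 6

Derivation:
Op 1: fork(P0) -> P1. 3 ppages; refcounts: pp0:2 pp1:2 pp2:2
Op 2: write(P0, v0, 157). refcount(pp0)=2>1 -> COPY to pp3. 4 ppages; refcounts: pp0:1 pp1:2 pp2:2 pp3:1
Op 3: write(P1, v0, 142). refcount(pp0)=1 -> write in place. 4 ppages; refcounts: pp0:1 pp1:2 pp2:2 pp3:1
Op 4: fork(P1) -> P2. 4 ppages; refcounts: pp0:2 pp1:3 pp2:3 pp3:1
Op 5: fork(P1) -> P3. 4 ppages; refcounts: pp0:3 pp1:4 pp2:4 pp3:1
Op 6: read(P2, v2) -> 17. No state change.
Op 7: write(P3, v2, 197). refcount(pp2)=4>1 -> COPY to pp4. 5 ppages; refcounts: pp0:3 pp1:4 pp2:3 pp3:1 pp4:1
Op 8: write(P1, v0, 169). refcount(pp0)=3>1 -> COPY to pp5. 6 ppages; refcounts: pp0:2 pp1:4 pp2:3 pp3:1 pp4:1 pp5:1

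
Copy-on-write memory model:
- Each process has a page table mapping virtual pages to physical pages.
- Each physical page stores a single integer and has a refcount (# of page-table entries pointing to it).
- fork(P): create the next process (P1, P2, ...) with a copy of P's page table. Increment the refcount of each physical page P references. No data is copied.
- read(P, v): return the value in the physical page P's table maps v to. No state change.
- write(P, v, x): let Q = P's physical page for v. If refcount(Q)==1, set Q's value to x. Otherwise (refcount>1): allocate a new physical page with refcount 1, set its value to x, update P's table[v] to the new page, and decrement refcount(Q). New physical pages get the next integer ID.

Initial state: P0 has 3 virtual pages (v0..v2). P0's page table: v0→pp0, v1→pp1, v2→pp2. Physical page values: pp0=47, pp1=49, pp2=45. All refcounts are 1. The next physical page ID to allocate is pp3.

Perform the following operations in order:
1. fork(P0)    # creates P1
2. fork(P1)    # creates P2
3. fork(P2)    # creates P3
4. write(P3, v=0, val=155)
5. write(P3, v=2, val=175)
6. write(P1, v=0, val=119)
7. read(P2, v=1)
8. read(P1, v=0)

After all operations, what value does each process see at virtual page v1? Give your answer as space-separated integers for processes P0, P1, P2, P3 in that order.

Op 1: fork(P0) -> P1. 3 ppages; refcounts: pp0:2 pp1:2 pp2:2
Op 2: fork(P1) -> P2. 3 ppages; refcounts: pp0:3 pp1:3 pp2:3
Op 3: fork(P2) -> P3. 3 ppages; refcounts: pp0:4 pp1:4 pp2:4
Op 4: write(P3, v0, 155). refcount(pp0)=4>1 -> COPY to pp3. 4 ppages; refcounts: pp0:3 pp1:4 pp2:4 pp3:1
Op 5: write(P3, v2, 175). refcount(pp2)=4>1 -> COPY to pp4. 5 ppages; refcounts: pp0:3 pp1:4 pp2:3 pp3:1 pp4:1
Op 6: write(P1, v0, 119). refcount(pp0)=3>1 -> COPY to pp5. 6 ppages; refcounts: pp0:2 pp1:4 pp2:3 pp3:1 pp4:1 pp5:1
Op 7: read(P2, v1) -> 49. No state change.
Op 8: read(P1, v0) -> 119. No state change.
P0: v1 -> pp1 = 49
P1: v1 -> pp1 = 49
P2: v1 -> pp1 = 49
P3: v1 -> pp1 = 49

Answer: 49 49 49 49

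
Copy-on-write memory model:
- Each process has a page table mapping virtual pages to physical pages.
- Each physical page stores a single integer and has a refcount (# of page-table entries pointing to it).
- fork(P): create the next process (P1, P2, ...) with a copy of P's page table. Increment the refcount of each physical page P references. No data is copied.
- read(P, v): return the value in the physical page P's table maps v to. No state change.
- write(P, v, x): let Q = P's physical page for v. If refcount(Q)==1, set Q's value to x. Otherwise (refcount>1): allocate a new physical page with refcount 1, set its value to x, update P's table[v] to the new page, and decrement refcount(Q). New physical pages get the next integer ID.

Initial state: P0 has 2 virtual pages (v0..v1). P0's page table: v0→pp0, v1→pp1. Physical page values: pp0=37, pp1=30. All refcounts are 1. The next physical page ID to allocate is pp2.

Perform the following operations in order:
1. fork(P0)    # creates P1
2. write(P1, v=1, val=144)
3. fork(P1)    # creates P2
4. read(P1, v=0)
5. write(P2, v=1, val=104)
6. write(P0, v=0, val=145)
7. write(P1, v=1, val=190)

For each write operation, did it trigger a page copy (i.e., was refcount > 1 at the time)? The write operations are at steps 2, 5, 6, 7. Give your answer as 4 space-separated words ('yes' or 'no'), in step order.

Op 1: fork(P0) -> P1. 2 ppages; refcounts: pp0:2 pp1:2
Op 2: write(P1, v1, 144). refcount(pp1)=2>1 -> COPY to pp2. 3 ppages; refcounts: pp0:2 pp1:1 pp2:1
Op 3: fork(P1) -> P2. 3 ppages; refcounts: pp0:3 pp1:1 pp2:2
Op 4: read(P1, v0) -> 37. No state change.
Op 5: write(P2, v1, 104). refcount(pp2)=2>1 -> COPY to pp3. 4 ppages; refcounts: pp0:3 pp1:1 pp2:1 pp3:1
Op 6: write(P0, v0, 145). refcount(pp0)=3>1 -> COPY to pp4. 5 ppages; refcounts: pp0:2 pp1:1 pp2:1 pp3:1 pp4:1
Op 7: write(P1, v1, 190). refcount(pp2)=1 -> write in place. 5 ppages; refcounts: pp0:2 pp1:1 pp2:1 pp3:1 pp4:1

yes yes yes no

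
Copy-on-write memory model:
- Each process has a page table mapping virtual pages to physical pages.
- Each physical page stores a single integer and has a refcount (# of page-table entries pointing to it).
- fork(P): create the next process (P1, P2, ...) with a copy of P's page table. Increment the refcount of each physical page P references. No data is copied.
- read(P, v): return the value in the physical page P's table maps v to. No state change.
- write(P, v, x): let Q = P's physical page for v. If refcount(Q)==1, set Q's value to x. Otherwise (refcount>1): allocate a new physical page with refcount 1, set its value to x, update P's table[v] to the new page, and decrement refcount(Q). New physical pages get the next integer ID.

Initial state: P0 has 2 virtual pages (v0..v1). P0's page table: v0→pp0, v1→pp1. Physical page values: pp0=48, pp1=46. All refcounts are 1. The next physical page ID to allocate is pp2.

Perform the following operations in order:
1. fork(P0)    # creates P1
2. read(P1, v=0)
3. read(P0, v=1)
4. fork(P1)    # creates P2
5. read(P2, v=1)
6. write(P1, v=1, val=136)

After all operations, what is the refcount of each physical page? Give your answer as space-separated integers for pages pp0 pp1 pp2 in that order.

Op 1: fork(P0) -> P1. 2 ppages; refcounts: pp0:2 pp1:2
Op 2: read(P1, v0) -> 48. No state change.
Op 3: read(P0, v1) -> 46. No state change.
Op 4: fork(P1) -> P2. 2 ppages; refcounts: pp0:3 pp1:3
Op 5: read(P2, v1) -> 46. No state change.
Op 6: write(P1, v1, 136). refcount(pp1)=3>1 -> COPY to pp2. 3 ppages; refcounts: pp0:3 pp1:2 pp2:1

Answer: 3 2 1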